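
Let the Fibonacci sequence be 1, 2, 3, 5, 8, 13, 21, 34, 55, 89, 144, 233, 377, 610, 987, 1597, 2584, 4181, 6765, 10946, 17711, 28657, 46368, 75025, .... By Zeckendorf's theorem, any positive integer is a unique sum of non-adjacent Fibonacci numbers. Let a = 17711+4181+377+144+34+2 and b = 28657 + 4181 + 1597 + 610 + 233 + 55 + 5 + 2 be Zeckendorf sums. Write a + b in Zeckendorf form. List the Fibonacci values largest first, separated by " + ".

The two numbers are 22449 and 35340, so their sum is 57789.
Repeatedly subtract the largest Fibonacci number that fits:
57789 − 46368 = 11421
11421 − 10946 = 475
475 − 377 = 98
98 − 89 = 9
9 − 8 = 1
1 − 1 = 0

46368 + 10946 + 377 + 89 + 8 + 1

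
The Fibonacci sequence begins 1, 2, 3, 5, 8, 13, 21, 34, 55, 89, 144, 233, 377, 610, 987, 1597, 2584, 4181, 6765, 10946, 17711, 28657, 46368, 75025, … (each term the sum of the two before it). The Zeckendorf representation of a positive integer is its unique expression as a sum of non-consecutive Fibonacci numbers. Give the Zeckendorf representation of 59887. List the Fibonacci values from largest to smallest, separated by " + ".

subtract 46368 from 59887: 13519 remains
subtract 10946 from 13519: 2573 remains
subtract 1597 from 2573: 976 remains
subtract 610 from 976: 366 remains
subtract 233 from 366: 133 remains
subtract 89 from 133: 44 remains
subtract 34 from 44: 10 remains
subtract 8 from 10: 2 remains
subtract 2 from 2: 0 remains
So 59887 = 46368 + 10946 + 1597 + 610 + 233 + 89 + 34 + 8 + 2, with no two terms consecutive in the sequence.

46368 + 10946 + 1597 + 610 + 233 + 89 + 34 + 8 + 2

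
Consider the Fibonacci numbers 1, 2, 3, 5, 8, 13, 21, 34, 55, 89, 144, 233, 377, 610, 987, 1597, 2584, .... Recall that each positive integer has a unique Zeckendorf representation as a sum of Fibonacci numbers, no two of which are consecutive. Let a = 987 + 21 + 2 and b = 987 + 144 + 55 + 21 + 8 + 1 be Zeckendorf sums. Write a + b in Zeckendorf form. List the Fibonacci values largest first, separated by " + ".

The two numbers are 1010 and 1216, so their sum is 2226.
Greedy algorithm:
2226: greatest Fibonacci not exceeding it is 1597, leaving 629
629: greatest Fibonacci not exceeding it is 610, leaving 19
19: greatest Fibonacci not exceeding it is 13, leaving 6
6: greatest Fibonacci not exceeding it is 5, leaving 1
1: greatest Fibonacci not exceeding it is 1, leaving 0

1597 + 610 + 13 + 5 + 1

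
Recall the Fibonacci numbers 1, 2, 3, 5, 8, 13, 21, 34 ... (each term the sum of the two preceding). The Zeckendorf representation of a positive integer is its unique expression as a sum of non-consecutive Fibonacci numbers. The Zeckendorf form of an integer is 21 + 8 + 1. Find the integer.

30

21 + 8 + 1 = 30.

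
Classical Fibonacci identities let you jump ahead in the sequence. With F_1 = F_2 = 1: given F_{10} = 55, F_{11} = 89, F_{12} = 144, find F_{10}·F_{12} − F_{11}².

55·144 − 89² = 7920 − 7921 = -1. (Cassini's identity: F_{k−1}F_{k+1} − F_k² = (−1)^k.)

-1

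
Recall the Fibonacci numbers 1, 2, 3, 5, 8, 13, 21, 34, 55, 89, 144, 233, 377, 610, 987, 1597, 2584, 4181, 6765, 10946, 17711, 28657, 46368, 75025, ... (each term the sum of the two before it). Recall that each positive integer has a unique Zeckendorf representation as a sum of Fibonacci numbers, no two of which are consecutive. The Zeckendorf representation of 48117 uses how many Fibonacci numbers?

Repeatedly subtract the largest Fibonacci number that fits:
take 46368 (≤ 48117); 48117 − 46368 = 1749
take 1597 (≤ 1749); 1749 − 1597 = 152
take 144 (≤ 152); 152 − 144 = 8
take 8 (≤ 8); 8 − 8 = 0
48117 = 46368 + 1597 + 144 + 8, which has 4 terms.

4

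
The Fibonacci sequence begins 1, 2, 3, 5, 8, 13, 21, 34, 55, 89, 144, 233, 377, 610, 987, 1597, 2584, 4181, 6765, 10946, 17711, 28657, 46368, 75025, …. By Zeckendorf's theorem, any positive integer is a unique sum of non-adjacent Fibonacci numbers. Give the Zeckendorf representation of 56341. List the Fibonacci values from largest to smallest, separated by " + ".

Repeatedly subtract the largest Fibonacci number that fits:
take 46368 (≤ 56341); 56341 − 46368 = 9973
take 6765 (≤ 9973); 9973 − 6765 = 3208
take 2584 (≤ 3208); 3208 − 2584 = 624
take 610 (≤ 624); 624 − 610 = 14
take 13 (≤ 14); 14 − 13 = 1
take 1 (≤ 1); 1 − 1 = 0
So 56341 = 46368 + 6765 + 2584 + 610 + 13 + 1, with no two terms consecutive in the sequence.

46368 + 6765 + 2584 + 610 + 13 + 1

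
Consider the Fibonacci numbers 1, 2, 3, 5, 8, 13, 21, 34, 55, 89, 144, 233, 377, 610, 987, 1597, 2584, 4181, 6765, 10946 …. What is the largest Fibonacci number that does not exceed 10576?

6765

6765 ≤ 10576 < 10946, so the largest Fibonacci number not exceeding 10576 is 6765.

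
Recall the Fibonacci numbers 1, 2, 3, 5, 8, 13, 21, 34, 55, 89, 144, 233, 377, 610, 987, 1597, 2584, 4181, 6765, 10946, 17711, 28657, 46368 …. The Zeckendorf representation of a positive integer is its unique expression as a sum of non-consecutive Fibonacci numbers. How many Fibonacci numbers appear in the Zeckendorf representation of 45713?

8

largest Fibonacci ≤ 45713 is 28657; 45713 − 28657 = 17056
largest Fibonacci ≤ 17056 is 10946; 17056 − 10946 = 6110
largest Fibonacci ≤ 6110 is 4181; 6110 − 4181 = 1929
largest Fibonacci ≤ 1929 is 1597; 1929 − 1597 = 332
largest Fibonacci ≤ 332 is 233; 332 − 233 = 99
largest Fibonacci ≤ 99 is 89; 99 − 89 = 10
largest Fibonacci ≤ 10 is 8; 10 − 8 = 2
largest Fibonacci ≤ 2 is 2; 2 − 2 = 0
45713 = 28657 + 10946 + 4181 + 1597 + 233 + 89 + 8 + 2, which has 8 terms.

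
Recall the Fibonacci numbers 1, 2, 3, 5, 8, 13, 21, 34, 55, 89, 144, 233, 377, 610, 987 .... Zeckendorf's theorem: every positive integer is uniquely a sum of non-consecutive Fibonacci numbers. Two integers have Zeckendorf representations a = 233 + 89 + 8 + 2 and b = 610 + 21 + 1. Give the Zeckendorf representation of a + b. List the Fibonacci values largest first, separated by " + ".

610 + 233 + 89 + 21 + 8 + 3

The two numbers are 332 and 632, so their sum is 964.
964 − 610 = 354
354 − 233 = 121
121 − 89 = 32
32 − 21 = 11
11 − 8 = 3
3 − 3 = 0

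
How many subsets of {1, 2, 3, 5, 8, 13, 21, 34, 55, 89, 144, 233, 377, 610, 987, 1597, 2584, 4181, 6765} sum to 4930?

4930 = 4181+610+89+34+13+3 = 4181+610+89+34+13+2+1 = 4181+610+89+34+8+5+3 = 4181+377+233+89+34+13+3 = 4181+610+89+34+8+5+2+1 = … (41 more), for 46 in all.

46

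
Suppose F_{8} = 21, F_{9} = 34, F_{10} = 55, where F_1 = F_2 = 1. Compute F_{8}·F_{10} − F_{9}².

-1

21·55 − 34² = 1155 − 1156 = -1. (Cassini's identity: F_{k−1}F_{k+1} − F_k² = (−1)^k.)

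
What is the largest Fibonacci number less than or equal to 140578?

121393

121393 ≤ 140578 < 196418, so the largest Fibonacci number not exceeding 140578 is 121393.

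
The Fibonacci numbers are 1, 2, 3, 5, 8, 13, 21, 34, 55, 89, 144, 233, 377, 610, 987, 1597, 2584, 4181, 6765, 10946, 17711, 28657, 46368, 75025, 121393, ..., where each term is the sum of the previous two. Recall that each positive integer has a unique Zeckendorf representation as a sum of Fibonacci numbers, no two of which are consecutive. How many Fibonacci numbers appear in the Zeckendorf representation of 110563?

110563 − 75025 = 35538
35538 − 28657 = 6881
6881 − 6765 = 116
116 − 89 = 27
27 − 21 = 6
6 − 5 = 1
1 − 1 = 0
110563 = 75025 + 28657 + 6765 + 89 + 21 + 5 + 1, which has 7 terms.

7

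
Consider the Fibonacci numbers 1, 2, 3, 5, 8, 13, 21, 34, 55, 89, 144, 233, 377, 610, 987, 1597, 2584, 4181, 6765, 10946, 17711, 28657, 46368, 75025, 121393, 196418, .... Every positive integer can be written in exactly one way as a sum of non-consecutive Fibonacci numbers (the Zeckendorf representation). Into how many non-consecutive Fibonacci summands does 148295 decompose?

10

Greedy algorithm:
148295 − 121393 = 26902
26902 − 17711 = 9191
9191 − 6765 = 2426
2426 − 1597 = 829
829 − 610 = 219
219 − 144 = 75
75 − 55 = 20
20 − 13 = 7
7 − 5 = 2
2 − 2 = 0
148295 = 121393 + 17711 + 6765 + 1597 + 610 + 144 + 55 + 13 + 5 + 2, which has 10 terms.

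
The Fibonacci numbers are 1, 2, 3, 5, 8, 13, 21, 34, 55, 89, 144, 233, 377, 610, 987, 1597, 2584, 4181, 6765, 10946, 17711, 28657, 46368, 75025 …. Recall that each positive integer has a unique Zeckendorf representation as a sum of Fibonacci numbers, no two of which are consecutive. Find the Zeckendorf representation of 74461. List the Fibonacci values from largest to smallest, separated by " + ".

largest Fibonacci ≤ 74461 is 46368; 74461 − 46368 = 28093
largest Fibonacci ≤ 28093 is 17711; 28093 − 17711 = 10382
largest Fibonacci ≤ 10382 is 6765; 10382 − 6765 = 3617
largest Fibonacci ≤ 3617 is 2584; 3617 − 2584 = 1033
largest Fibonacci ≤ 1033 is 987; 1033 − 987 = 46
largest Fibonacci ≤ 46 is 34; 46 − 34 = 12
largest Fibonacci ≤ 12 is 8; 12 − 8 = 4
largest Fibonacci ≤ 4 is 3; 4 − 3 = 1
largest Fibonacci ≤ 1 is 1; 1 − 1 = 0
So 74461 = 46368 + 17711 + 6765 + 2584 + 987 + 34 + 8 + 3 + 1, with no two terms consecutive in the sequence.

46368 + 17711 + 6765 + 2584 + 987 + 34 + 8 + 3 + 1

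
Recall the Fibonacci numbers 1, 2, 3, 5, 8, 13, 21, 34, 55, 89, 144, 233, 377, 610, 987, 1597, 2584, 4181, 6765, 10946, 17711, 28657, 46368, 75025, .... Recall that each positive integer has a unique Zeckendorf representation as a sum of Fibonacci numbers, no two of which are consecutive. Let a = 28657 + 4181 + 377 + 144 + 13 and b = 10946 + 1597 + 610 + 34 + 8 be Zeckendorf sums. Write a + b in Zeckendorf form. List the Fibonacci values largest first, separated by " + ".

46368 + 144 + 55

The two numbers are 33372 and 13195, so their sum is 46567.
largest Fibonacci ≤ 46567 is 46368; 46567 − 46368 = 199
largest Fibonacci ≤ 199 is 144; 199 − 144 = 55
largest Fibonacci ≤ 55 is 55; 55 − 55 = 0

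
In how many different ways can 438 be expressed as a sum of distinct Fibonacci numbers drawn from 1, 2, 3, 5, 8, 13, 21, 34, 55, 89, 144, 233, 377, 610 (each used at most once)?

16

Each representation comes from the Zeckendorf form by replacing some F_k with F_{k−1} + F_{k−2} where possible.
438 = 377+55+5+1 = 377+55+3+2+1 = 377+34+21+5+1 = 233+144+55+5+1 = 377+34+21+3+2+1 = … (11 more), for 16 in all.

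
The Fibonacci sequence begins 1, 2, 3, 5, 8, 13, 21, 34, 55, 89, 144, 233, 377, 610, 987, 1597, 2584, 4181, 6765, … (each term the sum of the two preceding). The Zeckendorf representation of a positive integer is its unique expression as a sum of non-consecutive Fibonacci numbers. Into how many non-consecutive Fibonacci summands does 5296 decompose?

5

Greedy algorithm:
5296: greatest Fibonacci not exceeding it is 4181, leaving 1115
1115: greatest Fibonacci not exceeding it is 987, leaving 128
128: greatest Fibonacci not exceeding it is 89, leaving 39
39: greatest Fibonacci not exceeding it is 34, leaving 5
5: greatest Fibonacci not exceeding it is 5, leaving 0
5296 = 4181 + 987 + 89 + 34 + 5, which has 5 terms.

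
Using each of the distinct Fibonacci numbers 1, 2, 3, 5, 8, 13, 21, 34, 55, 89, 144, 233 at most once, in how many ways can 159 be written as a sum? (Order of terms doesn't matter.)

6

Each representation comes from the Zeckendorf form by replacing some F_k with F_{k−1} + F_{k−2} where possible.
159 = 144+13+2 = 144+8+5+2 = 89+55+13+2 = … (3 more), for 6 in all.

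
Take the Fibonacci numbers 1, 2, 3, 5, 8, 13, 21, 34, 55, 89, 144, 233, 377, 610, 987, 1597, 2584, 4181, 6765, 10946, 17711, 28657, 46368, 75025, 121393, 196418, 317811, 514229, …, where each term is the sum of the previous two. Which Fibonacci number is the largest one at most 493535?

317811 ≤ 493535 < 514229, so the largest Fibonacci number not exceeding 493535 is 317811.

317811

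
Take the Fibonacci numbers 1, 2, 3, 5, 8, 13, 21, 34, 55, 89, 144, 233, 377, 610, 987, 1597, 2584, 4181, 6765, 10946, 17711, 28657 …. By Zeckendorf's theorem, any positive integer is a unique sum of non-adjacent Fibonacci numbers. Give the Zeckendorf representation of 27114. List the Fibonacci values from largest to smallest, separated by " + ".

17711 + 6765 + 2584 + 34 + 13 + 5 + 2

27114: greatest Fibonacci not exceeding it is 17711, leaving 9403
9403: greatest Fibonacci not exceeding it is 6765, leaving 2638
2638: greatest Fibonacci not exceeding it is 2584, leaving 54
54: greatest Fibonacci not exceeding it is 34, leaving 20
20: greatest Fibonacci not exceeding it is 13, leaving 7
7: greatest Fibonacci not exceeding it is 5, leaving 2
2: greatest Fibonacci not exceeding it is 2, leaving 0
So 27114 = 17711 + 6765 + 2584 + 34 + 13 + 5 + 2, with no two terms consecutive in the sequence.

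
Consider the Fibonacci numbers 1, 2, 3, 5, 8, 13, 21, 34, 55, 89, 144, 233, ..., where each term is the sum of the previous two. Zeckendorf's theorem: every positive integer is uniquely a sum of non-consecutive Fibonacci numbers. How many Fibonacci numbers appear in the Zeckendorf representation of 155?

take 144 (≤ 155); 155 − 144 = 11
take 8 (≤ 11); 11 − 8 = 3
take 3 (≤ 3); 3 − 3 = 0
155 = 144 + 8 + 3, which has 3 terms.

3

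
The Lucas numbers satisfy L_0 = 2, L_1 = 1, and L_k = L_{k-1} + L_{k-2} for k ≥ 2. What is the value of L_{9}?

76

Iterating the recurrence up to L_{4} = 7 and L_{3} = 4:
L_{5} = L_{4} + L_{3} = 7 + 4 = 11
L_{6} = L_{5} + L_{4} = 11 + 7 = 18
L_{7} = L_{6} + L_{5} = 18 + 11 = 29
L_{8} = L_{7} + L_{6} = 29 + 18 = 47
L_{9} = L_{8} + L_{7} = 47 + 29 = 76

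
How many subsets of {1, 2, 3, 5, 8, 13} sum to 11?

3

11 = 8+3 = 8+2+1 = 5+3+2+1 — 3 representations.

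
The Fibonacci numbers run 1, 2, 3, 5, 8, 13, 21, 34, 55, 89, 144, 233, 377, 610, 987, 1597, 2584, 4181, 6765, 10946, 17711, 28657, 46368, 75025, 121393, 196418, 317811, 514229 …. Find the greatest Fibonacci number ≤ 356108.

317811

317811 ≤ 356108 < 514229, so the largest Fibonacci number not exceeding 356108 is 317811.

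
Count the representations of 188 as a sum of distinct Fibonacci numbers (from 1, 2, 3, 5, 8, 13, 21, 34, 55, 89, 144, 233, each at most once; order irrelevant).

8

Each representation comes from the Zeckendorf form by replacing some F_k with F_{k−1} + F_{k−2} where possible.
188 = 144+34+8+2 = 144+34+5+3+2 = 144+21+13+8+2 = … (5 more), for 8 in all.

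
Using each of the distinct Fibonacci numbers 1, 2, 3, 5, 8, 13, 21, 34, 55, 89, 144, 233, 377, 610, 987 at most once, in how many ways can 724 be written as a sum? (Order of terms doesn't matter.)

10

Starting from the Zeckendorf form and repeatedly splitting a term F_k into F_{k−1} + F_{k−2} (when neither is already used) reaches every representation.
724 = 610+89+21+3+1 = 610+89+13+8+3+1 = 610+55+34+21+3+1 = 377+233+89+21+3+1 = … (6 more), for 10 in all.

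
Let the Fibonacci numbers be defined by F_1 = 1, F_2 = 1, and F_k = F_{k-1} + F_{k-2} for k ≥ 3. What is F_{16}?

Iterating the recurrence up to F_{12} = 144 and F_{11} = 89:
F_{13} = F_{12} + F_{11} = 144 + 89 = 233
F_{14} = F_{13} + F_{12} = 233 + 144 = 377
F_{15} = F_{14} + F_{13} = 377 + 233 = 610
F_{16} = F_{15} + F_{14} = 610 + 377 = 987

987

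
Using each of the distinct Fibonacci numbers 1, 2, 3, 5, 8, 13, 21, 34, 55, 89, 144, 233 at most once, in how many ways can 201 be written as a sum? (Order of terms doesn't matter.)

7

201 = 144+55+2 = 144+34+21+2 = 144+34+13+8+2 = 89+55+34+21+2 = … (3 more), for 7 in all.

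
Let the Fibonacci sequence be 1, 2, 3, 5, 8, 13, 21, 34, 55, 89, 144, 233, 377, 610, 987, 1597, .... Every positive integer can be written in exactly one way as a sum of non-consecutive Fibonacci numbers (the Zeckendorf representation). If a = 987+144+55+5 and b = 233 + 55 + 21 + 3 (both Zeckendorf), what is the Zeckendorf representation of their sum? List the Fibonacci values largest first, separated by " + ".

The two numbers are 1191 and 312, so their sum is 1503.
987 ≤ 1503 < 1597, so take 987; remainder 516
377 ≤ 516 < 610, so take 377; remainder 139
89 ≤ 139 < 144, so take 89; remainder 50
34 ≤ 50 < 55, so take 34; remainder 16
13 ≤ 16 < 21, so take 13; remainder 3
3 ≤ 3 < 5, so take 3; remainder 0

987 + 377 + 89 + 34 + 13 + 3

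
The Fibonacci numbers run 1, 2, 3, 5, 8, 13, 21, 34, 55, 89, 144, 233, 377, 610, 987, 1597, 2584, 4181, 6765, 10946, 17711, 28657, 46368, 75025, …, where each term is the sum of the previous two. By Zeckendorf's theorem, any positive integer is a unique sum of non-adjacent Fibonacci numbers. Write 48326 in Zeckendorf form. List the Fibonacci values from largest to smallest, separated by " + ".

46368 + 1597 + 233 + 89 + 34 + 5

Repeatedly subtract the largest Fibonacci number that fits:
largest Fibonacci ≤ 48326 is 46368; 48326 − 46368 = 1958
largest Fibonacci ≤ 1958 is 1597; 1958 − 1597 = 361
largest Fibonacci ≤ 361 is 233; 361 − 233 = 128
largest Fibonacci ≤ 128 is 89; 128 − 89 = 39
largest Fibonacci ≤ 39 is 34; 39 − 34 = 5
largest Fibonacci ≤ 5 is 5; 5 − 5 = 0
So 48326 = 46368 + 1597 + 233 + 89 + 34 + 5, with no two terms consecutive in the sequence.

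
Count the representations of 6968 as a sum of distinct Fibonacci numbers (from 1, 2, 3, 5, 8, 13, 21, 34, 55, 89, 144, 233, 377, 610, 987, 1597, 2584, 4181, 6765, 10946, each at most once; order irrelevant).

Starting from the Zeckendorf form and repeatedly splitting a term F_k into F_{k−1} + F_{k−2} (when neither is already used) reaches every representation.
6968 = 6765+144+55+3+1 = 6765+144+34+21+3+1 = 4181+2584+144+55+3+1 = 6765+144+34+13+8+3+1 = 6765+89+55+34+21+3+1 = … (17 more), for 22 in all.

22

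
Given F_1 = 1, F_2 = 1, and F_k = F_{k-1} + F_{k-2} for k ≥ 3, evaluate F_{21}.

10946

Iterating the recurrence up to F_{13} = 233 and F_{12} = 144:
F_{14} = F_{13} + F_{12} = 233 + 144 = 377
F_{15} = F_{14} + F_{13} = 377 + 233 = 610
F_{16} = F_{15} + F_{14} = 610 + 377 = 987
F_{17} = F_{16} + F_{15} = 987 + 610 = 1597
F_{18} = F_{17} + F_{16} = 1597 + 987 = 2584
F_{19} = F_{18} + F_{17} = 2584 + 1597 = 4181
F_{20} = F_{19} + F_{18} = 4181 + 2584 = 6765
F_{21} = F_{20} + F_{19} = 6765 + 4181 = 10946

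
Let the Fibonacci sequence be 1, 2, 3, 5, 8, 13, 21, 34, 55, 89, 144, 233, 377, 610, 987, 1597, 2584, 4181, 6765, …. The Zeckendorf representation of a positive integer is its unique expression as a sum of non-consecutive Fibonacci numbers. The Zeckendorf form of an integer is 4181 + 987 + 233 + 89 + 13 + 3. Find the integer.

4181 + 987 + 233 + 89 + 13 + 3 = 5506.

5506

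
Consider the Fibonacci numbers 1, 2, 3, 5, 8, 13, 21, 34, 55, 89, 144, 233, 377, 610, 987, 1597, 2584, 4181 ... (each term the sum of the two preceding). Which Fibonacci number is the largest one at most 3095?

2584

2584 ≤ 3095 < 4181, so the largest Fibonacci number not exceeding 3095 is 2584.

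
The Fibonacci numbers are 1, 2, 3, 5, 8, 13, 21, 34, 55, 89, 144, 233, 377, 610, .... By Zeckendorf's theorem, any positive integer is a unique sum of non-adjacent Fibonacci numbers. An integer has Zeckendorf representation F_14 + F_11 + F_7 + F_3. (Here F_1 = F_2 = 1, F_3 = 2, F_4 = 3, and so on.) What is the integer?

481

F_14 + F_11 + F_7 + F_3 = 377 + 89 + 13 + 2 = 481.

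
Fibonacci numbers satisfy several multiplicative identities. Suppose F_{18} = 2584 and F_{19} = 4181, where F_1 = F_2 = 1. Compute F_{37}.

By F_{2k+1} = F_k² + F_{k+1}²: F_{37} = 2584² + 4181² = 6677056 + 17480761 = 24157817.

24157817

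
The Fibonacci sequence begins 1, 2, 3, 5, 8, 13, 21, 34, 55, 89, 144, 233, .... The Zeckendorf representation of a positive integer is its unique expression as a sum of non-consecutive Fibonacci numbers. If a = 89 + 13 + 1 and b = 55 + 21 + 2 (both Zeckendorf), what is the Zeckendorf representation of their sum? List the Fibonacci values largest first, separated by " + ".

The two numbers are 103 and 78, so their sum is 181.
take 144 (≤ 181); 181 − 144 = 37
take 34 (≤ 37); 37 − 34 = 3
take 3 (≤ 3); 3 − 3 = 0

144 + 34 + 3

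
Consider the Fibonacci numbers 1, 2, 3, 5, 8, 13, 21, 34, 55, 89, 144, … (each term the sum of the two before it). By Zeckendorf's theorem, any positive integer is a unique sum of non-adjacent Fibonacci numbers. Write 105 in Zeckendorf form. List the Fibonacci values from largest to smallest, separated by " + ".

take 89 (≤ 105); 105 − 89 = 16
take 13 (≤ 16); 16 − 13 = 3
take 3 (≤ 3); 3 − 3 = 0
So 105 = 89 + 13 + 3, with no two terms consecutive in the sequence.

89 + 13 + 3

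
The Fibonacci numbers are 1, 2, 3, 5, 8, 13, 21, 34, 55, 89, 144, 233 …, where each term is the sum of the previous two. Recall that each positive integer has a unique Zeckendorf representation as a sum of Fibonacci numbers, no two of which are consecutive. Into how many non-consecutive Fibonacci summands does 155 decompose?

Repeatedly subtract the largest Fibonacci number that fits:
take 144 (≤ 155); 155 − 144 = 11
take 8 (≤ 11); 11 − 8 = 3
take 3 (≤ 3); 3 − 3 = 0
155 = 144 + 8 + 3, which has 3 terms.

3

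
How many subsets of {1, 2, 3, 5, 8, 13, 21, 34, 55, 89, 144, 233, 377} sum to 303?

303 = 233+55+13+2 = 233+55+8+5+2 = 233+34+21+13+2 = … (5 more), for 8 in all.

8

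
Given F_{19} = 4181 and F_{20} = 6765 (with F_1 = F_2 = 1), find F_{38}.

By the doubling identity F_{2k} = F_k(2F_{k+1} − F_k): F_{38} = 4181·(2·6765 − 4181) = 4181·9349 = 39088169.

39088169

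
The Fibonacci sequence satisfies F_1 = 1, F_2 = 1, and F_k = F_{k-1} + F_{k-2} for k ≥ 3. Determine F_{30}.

Iterating the recurrence up to F_{23} = 28657 and F_{22} = 17711:
F_{24} = F_{23} + F_{22} = 28657 + 17711 = 46368
F_{25} = F_{24} + F_{23} = 46368 + 28657 = 75025
F_{26} = F_{25} + F_{24} = 75025 + 46368 = 121393
F_{27} = F_{26} + F_{25} = 121393 + 75025 = 196418
F_{28} = F_{27} + F_{26} = 196418 + 121393 = 317811
F_{29} = F_{28} + F_{27} = 317811 + 196418 = 514229
F_{30} = F_{29} + F_{28} = 514229 + 317811 = 832040

832040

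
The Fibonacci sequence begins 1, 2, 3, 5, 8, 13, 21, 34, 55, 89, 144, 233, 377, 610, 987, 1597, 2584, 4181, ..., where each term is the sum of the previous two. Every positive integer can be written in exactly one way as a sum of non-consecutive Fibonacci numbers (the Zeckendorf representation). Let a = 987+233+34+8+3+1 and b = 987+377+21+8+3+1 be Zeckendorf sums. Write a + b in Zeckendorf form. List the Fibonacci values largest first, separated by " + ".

2584 + 55 + 21 + 3

The two numbers are 1266 and 1397, so their sum is 2663.
2663: greatest Fibonacci not exceeding it is 2584, leaving 79
79: greatest Fibonacci not exceeding it is 55, leaving 24
24: greatest Fibonacci not exceeding it is 21, leaving 3
3: greatest Fibonacci not exceeding it is 3, leaving 0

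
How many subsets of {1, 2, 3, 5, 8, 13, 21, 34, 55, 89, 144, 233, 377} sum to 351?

351 = 233+89+21+8 = 233+89+21+5+3 = 233+55+34+21+8 = 233+89+21+5+2+1 = … (11 more), for 15 in all.

15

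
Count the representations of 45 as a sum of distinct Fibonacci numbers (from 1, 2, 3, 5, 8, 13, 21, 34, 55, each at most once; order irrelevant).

6

Each representation comes from the Zeckendorf form by replacing some F_k with F_{k−1} + F_{k−2} where possible.
45 = 34+8+3 = 34+8+2+1 = 21+13+8+3 = 34+5+3+2+1 = … (2 more), for 6 in all.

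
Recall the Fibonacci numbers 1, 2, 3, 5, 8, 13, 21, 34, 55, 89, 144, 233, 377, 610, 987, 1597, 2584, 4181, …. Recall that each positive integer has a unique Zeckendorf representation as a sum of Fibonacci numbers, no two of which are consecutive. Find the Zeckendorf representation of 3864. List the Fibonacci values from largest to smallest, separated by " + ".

2584 + 987 + 233 + 55 + 5

Greedy algorithm:
subtract 2584 from 3864: 1280 remains
subtract 987 from 1280: 293 remains
subtract 233 from 293: 60 remains
subtract 55 from 60: 5 remains
subtract 5 from 5: 0 remains
So 3864 = 2584 + 987 + 233 + 55 + 5, with no two terms consecutive in the sequence.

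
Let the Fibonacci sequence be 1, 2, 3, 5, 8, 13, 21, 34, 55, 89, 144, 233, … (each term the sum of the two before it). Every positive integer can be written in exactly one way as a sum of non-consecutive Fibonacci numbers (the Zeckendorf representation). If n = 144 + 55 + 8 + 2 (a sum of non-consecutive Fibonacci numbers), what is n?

209

144 + 55 + 8 + 2 = 209.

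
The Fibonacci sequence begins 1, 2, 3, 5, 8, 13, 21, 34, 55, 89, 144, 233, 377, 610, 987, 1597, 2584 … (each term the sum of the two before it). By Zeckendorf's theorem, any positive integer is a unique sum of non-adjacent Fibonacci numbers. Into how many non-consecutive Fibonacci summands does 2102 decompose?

1597 ≤ 2102 < 2584, so take 1597; remainder 505
377 ≤ 505 < 610, so take 377; remainder 128
89 ≤ 128 < 144, so take 89; remainder 39
34 ≤ 39 < 55, so take 34; remainder 5
5 ≤ 5 < 8, so take 5; remainder 0
2102 = 1597 + 377 + 89 + 34 + 5, which has 5 terms.

5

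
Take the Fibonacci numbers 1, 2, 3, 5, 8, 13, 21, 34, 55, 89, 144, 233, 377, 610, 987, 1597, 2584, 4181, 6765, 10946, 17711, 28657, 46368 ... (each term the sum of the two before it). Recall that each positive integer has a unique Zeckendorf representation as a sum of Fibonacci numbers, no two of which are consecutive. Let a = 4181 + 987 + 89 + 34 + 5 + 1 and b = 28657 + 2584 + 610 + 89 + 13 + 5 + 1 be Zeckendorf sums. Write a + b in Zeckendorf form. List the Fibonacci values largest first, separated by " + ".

28657 + 6765 + 1597 + 233 + 3 + 1

The two numbers are 5297 and 31959, so their sum is 37256.
37256 − 28657 = 8599
8599 − 6765 = 1834
1834 − 1597 = 237
237 − 233 = 4
4 − 3 = 1
1 − 1 = 0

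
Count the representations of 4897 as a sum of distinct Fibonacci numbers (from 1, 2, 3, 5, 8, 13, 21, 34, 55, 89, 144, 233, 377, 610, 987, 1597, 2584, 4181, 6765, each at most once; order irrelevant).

4897 = 4181+610+89+13+3+1 = 4181+610+89+8+5+3+1 = 4181+610+55+34+13+3+1 = … (31 more), for 34 in all.

34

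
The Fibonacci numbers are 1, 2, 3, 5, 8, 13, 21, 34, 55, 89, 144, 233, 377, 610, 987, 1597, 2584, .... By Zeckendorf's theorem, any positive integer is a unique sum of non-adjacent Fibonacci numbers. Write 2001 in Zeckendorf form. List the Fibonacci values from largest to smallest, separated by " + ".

1597 + 377 + 21 + 5 + 1

1597 ≤ 2001 < 2584, so take 1597; remainder 404
377 ≤ 404 < 610, so take 377; remainder 27
21 ≤ 27 < 34, so take 21; remainder 6
5 ≤ 6 < 8, so take 5; remainder 1
1 ≤ 1 < 2, so take 1; remainder 0
So 2001 = 1597 + 377 + 21 + 5 + 1, with no two terms consecutive in the sequence.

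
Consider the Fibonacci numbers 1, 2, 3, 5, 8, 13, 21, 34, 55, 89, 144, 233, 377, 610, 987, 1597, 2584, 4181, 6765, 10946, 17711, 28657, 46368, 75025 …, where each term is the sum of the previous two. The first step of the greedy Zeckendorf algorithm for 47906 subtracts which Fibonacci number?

46368 ≤ 47906 < 75025, so the largest Fibonacci number not exceeding 47906 is 46368.

46368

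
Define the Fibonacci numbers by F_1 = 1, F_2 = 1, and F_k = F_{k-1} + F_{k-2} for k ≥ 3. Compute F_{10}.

55

Iterating the recurrence up to F_{3} = 2 and F_{2} = 1:
F_{4} = F_{3} + F_{2} = 2 + 1 = 3
F_{5} = F_{4} + F_{3} = 3 + 2 = 5
F_{6} = F_{5} + F_{4} = 5 + 3 = 8
F_{7} = F_{6} + F_{5} = 8 + 5 = 13
F_{8} = F_{7} + F_{6} = 13 + 8 = 21
F_{9} = F_{8} + F_{7} = 21 + 13 = 34
F_{10} = F_{9} + F_{8} = 34 + 21 = 55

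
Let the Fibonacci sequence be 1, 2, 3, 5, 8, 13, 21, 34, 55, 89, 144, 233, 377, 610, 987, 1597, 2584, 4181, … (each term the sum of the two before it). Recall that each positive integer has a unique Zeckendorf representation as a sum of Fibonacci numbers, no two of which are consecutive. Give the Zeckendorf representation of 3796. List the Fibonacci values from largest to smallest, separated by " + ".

3796: greatest Fibonacci not exceeding it is 2584, leaving 1212
1212: greatest Fibonacci not exceeding it is 987, leaving 225
225: greatest Fibonacci not exceeding it is 144, leaving 81
81: greatest Fibonacci not exceeding it is 55, leaving 26
26: greatest Fibonacci not exceeding it is 21, leaving 5
5: greatest Fibonacci not exceeding it is 5, leaving 0
So 3796 = 2584 + 987 + 144 + 55 + 21 + 5, with no two terms consecutive in the sequence.

2584 + 987 + 144 + 55 + 21 + 5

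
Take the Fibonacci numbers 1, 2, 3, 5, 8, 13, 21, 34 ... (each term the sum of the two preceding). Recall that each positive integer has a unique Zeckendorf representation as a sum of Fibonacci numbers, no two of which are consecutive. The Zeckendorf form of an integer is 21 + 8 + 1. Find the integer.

21 + 8 + 1 = 30.

30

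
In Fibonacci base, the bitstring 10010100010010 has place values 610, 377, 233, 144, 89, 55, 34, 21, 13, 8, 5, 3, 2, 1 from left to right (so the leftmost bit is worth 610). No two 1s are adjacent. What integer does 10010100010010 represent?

Summing the place values of the 1 bits: 610 + 144 + 55 + 8 + 2 = 819.

819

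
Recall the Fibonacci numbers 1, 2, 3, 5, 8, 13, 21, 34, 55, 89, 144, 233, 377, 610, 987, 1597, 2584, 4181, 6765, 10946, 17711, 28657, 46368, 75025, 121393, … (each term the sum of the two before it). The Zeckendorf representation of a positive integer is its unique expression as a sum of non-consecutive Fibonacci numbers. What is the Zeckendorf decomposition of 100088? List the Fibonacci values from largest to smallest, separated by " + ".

75025 + 17711 + 6765 + 377 + 144 + 55 + 8 + 3

Greedily peel off the largest Fibonacci term at each step:
subtract 75025 from 100088: 25063 remains
subtract 17711 from 25063: 7352 remains
subtract 6765 from 7352: 587 remains
subtract 377 from 587: 210 remains
subtract 144 from 210: 66 remains
subtract 55 from 66: 11 remains
subtract 8 from 11: 3 remains
subtract 3 from 3: 0 remains
So 100088 = 75025 + 17711 + 6765 + 377 + 144 + 55 + 8 + 3, with no two terms consecutive in the sequence.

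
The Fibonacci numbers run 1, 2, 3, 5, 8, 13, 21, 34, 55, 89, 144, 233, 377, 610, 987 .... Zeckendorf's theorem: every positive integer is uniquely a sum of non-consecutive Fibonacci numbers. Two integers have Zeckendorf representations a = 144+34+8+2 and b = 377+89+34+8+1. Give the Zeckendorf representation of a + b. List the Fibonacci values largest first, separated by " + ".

610 + 55 + 21 + 8 + 3

The two numbers are 188 and 509, so their sum is 697.
Greedily peel off the largest Fibonacci term at each step:
largest Fibonacci ≤ 697 is 610; 697 − 610 = 87
largest Fibonacci ≤ 87 is 55; 87 − 55 = 32
largest Fibonacci ≤ 32 is 21; 32 − 21 = 11
largest Fibonacci ≤ 11 is 8; 11 − 8 = 3
largest Fibonacci ≤ 3 is 3; 3 − 3 = 0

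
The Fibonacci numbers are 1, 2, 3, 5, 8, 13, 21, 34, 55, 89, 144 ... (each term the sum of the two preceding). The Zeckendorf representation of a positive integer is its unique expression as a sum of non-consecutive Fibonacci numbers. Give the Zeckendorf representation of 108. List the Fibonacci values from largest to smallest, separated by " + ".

89 + 13 + 5 + 1

108 − 89 = 19
19 − 13 = 6
6 − 5 = 1
1 − 1 = 0
So 108 = 89 + 13 + 5 + 1, with no two terms consecutive in the sequence.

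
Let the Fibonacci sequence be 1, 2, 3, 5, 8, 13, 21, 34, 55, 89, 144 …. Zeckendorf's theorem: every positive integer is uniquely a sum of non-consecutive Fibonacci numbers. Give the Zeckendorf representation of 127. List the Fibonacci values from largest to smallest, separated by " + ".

89 + 34 + 3 + 1

127: greatest Fibonacci not exceeding it is 89, leaving 38
38: greatest Fibonacci not exceeding it is 34, leaving 4
4: greatest Fibonacci not exceeding it is 3, leaving 1
1: greatest Fibonacci not exceeding it is 1, leaving 0
So 127 = 89 + 34 + 3 + 1, with no two terms consecutive in the sequence.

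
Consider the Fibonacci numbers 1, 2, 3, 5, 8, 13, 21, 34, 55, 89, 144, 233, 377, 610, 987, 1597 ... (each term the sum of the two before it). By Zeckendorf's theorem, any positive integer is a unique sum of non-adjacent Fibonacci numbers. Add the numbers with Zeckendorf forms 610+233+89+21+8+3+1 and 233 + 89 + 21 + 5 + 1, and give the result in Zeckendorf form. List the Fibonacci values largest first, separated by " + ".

987 + 233 + 89 + 5

The two numbers are 965 and 349, so their sum is 1314.
Greedy algorithm:
take 987 (≤ 1314); 1314 − 987 = 327
take 233 (≤ 327); 327 − 233 = 94
take 89 (≤ 94); 94 − 89 = 5
take 5 (≤ 5); 5 − 5 = 0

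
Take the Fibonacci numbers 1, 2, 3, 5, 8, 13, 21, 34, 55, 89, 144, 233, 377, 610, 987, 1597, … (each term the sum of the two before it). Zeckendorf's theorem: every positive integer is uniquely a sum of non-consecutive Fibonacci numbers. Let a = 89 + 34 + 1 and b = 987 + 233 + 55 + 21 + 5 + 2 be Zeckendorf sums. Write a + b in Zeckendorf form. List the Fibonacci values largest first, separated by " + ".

The two numbers are 124 and 1303, so their sum is 1427.
Repeatedly subtract the largest Fibonacci number that fits:
subtract 987 from 1427: 440 remains
subtract 377 from 440: 63 remains
subtract 55 from 63: 8 remains
subtract 8 from 8: 0 remains

987 + 377 + 55 + 8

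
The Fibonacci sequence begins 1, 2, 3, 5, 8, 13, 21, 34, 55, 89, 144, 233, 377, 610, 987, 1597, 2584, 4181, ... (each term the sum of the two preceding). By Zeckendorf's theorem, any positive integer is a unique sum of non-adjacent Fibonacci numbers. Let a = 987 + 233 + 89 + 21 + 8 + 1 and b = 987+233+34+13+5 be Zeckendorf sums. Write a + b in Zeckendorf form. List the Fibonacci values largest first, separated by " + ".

2584 + 21 + 5 + 1

The two numbers are 1339 and 1272, so their sum is 2611.
2611 − 2584 = 27
27 − 21 = 6
6 − 5 = 1
1 − 1 = 0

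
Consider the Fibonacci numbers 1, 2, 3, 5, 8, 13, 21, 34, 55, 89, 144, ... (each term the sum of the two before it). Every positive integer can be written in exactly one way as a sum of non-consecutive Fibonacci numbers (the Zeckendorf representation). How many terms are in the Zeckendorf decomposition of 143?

take 89 (≤ 143); 143 − 89 = 54
take 34 (≤ 54); 54 − 34 = 20
take 13 (≤ 20); 20 − 13 = 7
take 5 (≤ 7); 7 − 5 = 2
take 2 (≤ 2); 2 − 2 = 0
143 = 89 + 34 + 13 + 5 + 2, which has 5 terms.

5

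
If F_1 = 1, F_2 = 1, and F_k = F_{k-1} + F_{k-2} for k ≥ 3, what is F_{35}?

9227465

Iterating the recurrence up to F_{31} = 1346269 and F_{30} = 832040:
F_{32} = F_{31} + F_{30} = 1346269 + 832040 = 2178309
F_{33} = F_{32} + F_{31} = 2178309 + 1346269 = 3524578
F_{34} = F_{33} + F_{32} = 3524578 + 2178309 = 5702887
F_{35} = F_{34} + F_{33} = 5702887 + 3524578 = 9227465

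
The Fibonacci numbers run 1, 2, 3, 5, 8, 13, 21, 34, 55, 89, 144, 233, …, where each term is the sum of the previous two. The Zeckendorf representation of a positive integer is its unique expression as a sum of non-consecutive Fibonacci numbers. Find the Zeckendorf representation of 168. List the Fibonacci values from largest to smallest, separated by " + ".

144 + 21 + 3

144 ≤ 168 < 233, so take 144; remainder 24
21 ≤ 24 < 34, so take 21; remainder 3
3 ≤ 3 < 5, so take 3; remainder 0
So 168 = 144 + 21 + 3, with no two terms consecutive in the sequence.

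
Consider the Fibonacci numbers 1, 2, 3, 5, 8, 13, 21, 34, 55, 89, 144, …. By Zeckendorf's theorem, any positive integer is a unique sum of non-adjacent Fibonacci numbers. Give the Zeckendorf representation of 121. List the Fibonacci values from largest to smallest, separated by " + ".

121 − 89 = 32
32 − 21 = 11
11 − 8 = 3
3 − 3 = 0
So 121 = 89 + 21 + 8 + 3, with no two terms consecutive in the sequence.

89 + 21 + 8 + 3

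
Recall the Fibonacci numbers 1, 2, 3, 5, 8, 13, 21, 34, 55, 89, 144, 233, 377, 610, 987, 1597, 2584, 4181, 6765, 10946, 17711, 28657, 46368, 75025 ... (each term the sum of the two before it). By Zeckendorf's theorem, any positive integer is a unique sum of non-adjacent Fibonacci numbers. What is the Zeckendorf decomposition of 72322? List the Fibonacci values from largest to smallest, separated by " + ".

46368 + 17711 + 6765 + 987 + 377 + 89 + 21 + 3 + 1

72322: greatest Fibonacci not exceeding it is 46368, leaving 25954
25954: greatest Fibonacci not exceeding it is 17711, leaving 8243
8243: greatest Fibonacci not exceeding it is 6765, leaving 1478
1478: greatest Fibonacci not exceeding it is 987, leaving 491
491: greatest Fibonacci not exceeding it is 377, leaving 114
114: greatest Fibonacci not exceeding it is 89, leaving 25
25: greatest Fibonacci not exceeding it is 21, leaving 4
4: greatest Fibonacci not exceeding it is 3, leaving 1
1: greatest Fibonacci not exceeding it is 1, leaving 0
So 72322 = 46368 + 17711 + 6765 + 987 + 377 + 89 + 21 + 3 + 1, with no two terms consecutive in the sequence.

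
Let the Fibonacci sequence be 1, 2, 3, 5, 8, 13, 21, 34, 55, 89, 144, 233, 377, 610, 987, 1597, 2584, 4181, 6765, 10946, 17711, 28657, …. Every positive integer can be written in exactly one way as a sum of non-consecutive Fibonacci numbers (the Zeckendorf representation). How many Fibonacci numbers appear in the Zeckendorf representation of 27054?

Greedy algorithm:
subtract 17711 from 27054: 9343 remains
subtract 6765 from 9343: 2578 remains
subtract 1597 from 2578: 981 remains
subtract 610 from 981: 371 remains
subtract 233 from 371: 138 remains
subtract 89 from 138: 49 remains
subtract 34 from 49: 15 remains
subtract 13 from 15: 2 remains
subtract 2 from 2: 0 remains
27054 = 17711 + 6765 + 1597 + 610 + 233 + 89 + 34 + 13 + 2, which has 9 terms.

9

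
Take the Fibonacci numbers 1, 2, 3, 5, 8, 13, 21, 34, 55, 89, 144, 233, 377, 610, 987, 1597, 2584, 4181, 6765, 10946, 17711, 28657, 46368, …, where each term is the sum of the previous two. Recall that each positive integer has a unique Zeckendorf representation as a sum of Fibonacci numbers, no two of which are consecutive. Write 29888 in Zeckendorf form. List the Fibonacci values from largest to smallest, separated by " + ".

subtract 28657 from 29888: 1231 remains
subtract 987 from 1231: 244 remains
subtract 233 from 244: 11 remains
subtract 8 from 11: 3 remains
subtract 3 from 3: 0 remains
So 29888 = 28657 + 987 + 233 + 8 + 3, with no two terms consecutive in the sequence.

28657 + 987 + 233 + 8 + 3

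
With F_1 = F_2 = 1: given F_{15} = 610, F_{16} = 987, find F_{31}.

By the addition formula F_{m+n} = F_m F_{n+1} + F_{m−1} F_n with m=16, n=15: F_{31} = 987·987 + 610·610 = 974169 + 372100 = 1346269.

1346269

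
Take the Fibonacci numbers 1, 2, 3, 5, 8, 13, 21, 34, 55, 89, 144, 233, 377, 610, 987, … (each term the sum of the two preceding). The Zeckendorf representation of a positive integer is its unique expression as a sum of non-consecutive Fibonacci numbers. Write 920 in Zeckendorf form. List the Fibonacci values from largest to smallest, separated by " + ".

Greedy algorithm:
920 − 610 = 310
310 − 233 = 77
77 − 55 = 22
22 − 21 = 1
1 − 1 = 0
So 920 = 610 + 233 + 55 + 21 + 1, with no two terms consecutive in the sequence.

610 + 233 + 55 + 21 + 1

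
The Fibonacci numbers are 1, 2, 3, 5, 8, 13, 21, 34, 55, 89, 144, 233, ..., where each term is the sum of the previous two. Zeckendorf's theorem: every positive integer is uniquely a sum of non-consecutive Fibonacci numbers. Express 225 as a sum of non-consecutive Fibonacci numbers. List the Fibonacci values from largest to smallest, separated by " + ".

144 + 55 + 21 + 5

take 144 (≤ 225); 225 − 144 = 81
take 55 (≤ 81); 81 − 55 = 26
take 21 (≤ 26); 26 − 21 = 5
take 5 (≤ 5); 5 − 5 = 0
So 225 = 144 + 55 + 21 + 5, with no two terms consecutive in the sequence.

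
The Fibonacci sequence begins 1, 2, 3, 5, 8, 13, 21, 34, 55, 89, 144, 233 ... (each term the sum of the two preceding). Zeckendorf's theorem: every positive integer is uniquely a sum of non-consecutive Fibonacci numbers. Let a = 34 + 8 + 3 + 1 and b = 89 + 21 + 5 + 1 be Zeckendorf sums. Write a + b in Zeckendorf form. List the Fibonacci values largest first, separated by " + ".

144 + 13 + 5

The two numbers are 46 and 116, so their sum is 162.
Repeatedly subtract the largest Fibonacci number that fits:
take 144 (≤ 162); 162 − 144 = 18
take 13 (≤ 18); 18 − 13 = 5
take 5 (≤ 5); 5 − 5 = 0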